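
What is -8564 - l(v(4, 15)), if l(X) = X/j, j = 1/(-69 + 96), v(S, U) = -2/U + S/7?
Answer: -300154/35 ≈ -8575.8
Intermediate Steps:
v(S, U) = -2/U + S/7 (v(S, U) = -2/U + S*(1/7) = -2/U + S/7)
j = 1/27 ≈ 0.037037
l(X) = 27*X (l(X) = X/(1/27) = X*27 = 27*X)
-8564 - l(v(4, 15)) = -8564 - 27*(-2/15 + (1/7)*4) = -8564 - 27*(-2*1/15 + 4/7) = -8564 - 27*(-2/15 + 4/7) = -8564 - 27*46/105 = -8564 - 1*414/35 = -8564 - 414/35 = -300154/35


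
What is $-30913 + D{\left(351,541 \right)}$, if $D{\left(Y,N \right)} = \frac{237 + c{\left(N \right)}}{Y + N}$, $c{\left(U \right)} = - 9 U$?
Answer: $- \frac{6894757}{223} \approx -30918.0$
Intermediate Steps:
$D{\left(Y,N \right)} = \frac{237 - 9 N}{N + Y}$ ($D{\left(Y,N \right)} = \frac{237 - 9 N}{Y + N} = \frac{237 - 9 N}{N + Y}$)
$-30913 + D{\left(351,541 \right)} = -30913 + \frac{3 \left(79 - 1623\right)}{541 + 351} = -30913 + \frac{3 \left(79 - 1623\right)}{892} = -30913 + 3 \cdot \frac{1}{892} \left(-1544\right) = -30913 - \frac{1158}{223} = - \frac{6894757}{223}$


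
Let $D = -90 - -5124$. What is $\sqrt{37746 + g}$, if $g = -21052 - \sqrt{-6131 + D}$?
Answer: $\sqrt{16694 - i \sqrt{1097}} \approx 129.21 - 0.128 i$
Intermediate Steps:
$D = 5034$ ($D = -90 + 5124 = 5034$)
$g = -21052 - i \sqrt{1097}$ ($g = -21052 - \sqrt{-6131 + 5034} = -21052 - \sqrt{-1097} = -21052 - i \sqrt{1097} \approx -21052.0 - 33.121 i$)
$\sqrt{37746 + g} = \sqrt{37746 - \left(21052 + i \sqrt{1097}\right)} = \sqrt{16694 - i \sqrt{1097}}$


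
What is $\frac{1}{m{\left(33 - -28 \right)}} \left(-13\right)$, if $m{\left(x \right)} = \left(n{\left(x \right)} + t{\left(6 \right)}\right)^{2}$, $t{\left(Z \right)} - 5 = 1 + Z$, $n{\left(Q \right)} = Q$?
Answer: $- \frac{13}{5329} \approx -0.0024395$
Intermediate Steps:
$t{\left(Z \right)} = 6 + Z$ ($t{\left(Z \right)} = 5 + \left(1 + Z\right) = 6 + Z$)
$m{\left(x \right)} = \left(12 + x\right)^{2}$ ($m{\left(x \right)} = \left(x + \left(6 + 6\right)\right)^{2} = \left(x + 12\right)^{2} = \left(12 + x\right)^{2}$)
$\frac{1}{m{\left(33 - -28 \right)}} \left(-13\right) = \frac{1}{\left(12 + \left(33 - -28\right)\right)^{2}} \left(-13\right) = \frac{1}{\left(12 + \left(33 + 28\right)\right)^{2}} \left(-13\right) = \frac{1}{\left(12 + 61\right)^{2}} \left(-13\right) = \frac{1}{73^{2}} \left(-13\right) = \frac{1}{5329} \left(-13\right) = - \frac{13}{5329}$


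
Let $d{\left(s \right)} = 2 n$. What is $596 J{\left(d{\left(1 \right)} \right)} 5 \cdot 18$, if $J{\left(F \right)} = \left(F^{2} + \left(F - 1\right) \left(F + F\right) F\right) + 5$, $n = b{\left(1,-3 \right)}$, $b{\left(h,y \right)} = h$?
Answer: $911880$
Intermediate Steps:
$n = 1$
$d{\left(s \right)} = 2$ ($d{\left(s \right)} = 2 \cdot 1 = 2$)
$J{\left(F \right)} = 5 + F^{2} + 2 F^{2} \left(-1 + F\right)$ ($J{\left(F \right)} = \left(F^{2} + \left(-1 + F\right) 2 F F\right) + 5 = \left(F^{2} + 2 F \left(-1 + F\right) F\right) + 5 = \left(F^{2} + 2 F^{2} \left(-1 + F\right)\right) + 5 = 5 + F^{2} + 2 F^{2} \left(-1 + F\right)$)
$596 J{\left(d{\left(1 \right)} \right)} 5 \cdot 18 = 596 \left(5 - 2^{2} + 2 \cdot 2^{3}\right) 5 \cdot 18 = 596 \left(5 - 4 + 2 \cdot 8\right) 5 \cdot 18 = 596 \left(5 - 4 + 16\right) 5 \cdot 18 = 596 \cdot 17 \cdot 5 \cdot 18 = 596 \cdot 85 \cdot 18 = 596 \cdot 1530 = 911880$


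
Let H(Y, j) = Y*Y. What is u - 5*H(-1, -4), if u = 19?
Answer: 14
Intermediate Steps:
H(Y, j) = Y²
u - 5*H(-1, -4) = 19 - 5*(-1)² = 19 - 5*1 = 19 - 5 = 14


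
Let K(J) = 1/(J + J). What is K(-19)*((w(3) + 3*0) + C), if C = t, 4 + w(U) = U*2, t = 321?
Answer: -17/2 ≈ -8.5000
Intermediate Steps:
K(J) = 1/(2*J)
w(U) = -4 + 2*U (w(U) = -4 + U*2 = -4 + 2*U)
C = 321
K(-19)*((w(3) + 3*0) + C) = ((½)/(-19))*(((-4 + 2*3) + 3*0) + 321) = ((½)*(-1/19))*(((-4 + 6) + 0) + 321) = -((2 + 0) + 321)/38 = -(2 + 321)/38 = -1/38*323 = -17/2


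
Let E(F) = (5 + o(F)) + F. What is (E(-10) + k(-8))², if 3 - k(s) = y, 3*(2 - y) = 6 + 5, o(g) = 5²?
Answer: 5476/9 ≈ 608.44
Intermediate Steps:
o(g) = 25
E(F) = 30 + F (E(F) = (5 + 25) + F = 30 + F)
y = -5/3 (y = 2 - (6 + 5)/3 = 2 - ⅓*11 = 2 - 11/3 = -5/3 ≈ -1.6667)
k(s) = 14/3 (k(s) = 3 - 1*(-5/3) = 3 + 5/3 = 14/3)
(E(-10) + k(-8))² = ((30 - 10) + 14/3)² = (20 + 14/3)² = (74/3)² = 5476/9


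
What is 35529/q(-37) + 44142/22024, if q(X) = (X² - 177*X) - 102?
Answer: 140938071/21517448 ≈ 6.5499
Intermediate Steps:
q(X) = -102 + X² - 177*X
35529/q(-37) + 44142/22024 = 35529/(-102 + (-37)² - 177*(-37)) + 44142/22024 = 35529/(-102 + 1369 + 6549) + 44142*(1/22024) = 35529/7816 + 22071/11012 = 140938071/21517448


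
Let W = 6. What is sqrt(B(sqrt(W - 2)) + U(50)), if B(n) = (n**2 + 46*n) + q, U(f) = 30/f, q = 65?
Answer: 2*sqrt(1010)/5 ≈ 12.712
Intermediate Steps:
B(n) = 65 + n**2 + 46*n (B(n) = (n**2 + 46*n) + 65 = 65 + n**2 + 46*n)
sqrt(B(sqrt(W - 2)) + U(50)) = sqrt((65 + (sqrt(6 - 2))**2 + 46*sqrt(6 - 2)) + 30/50) = sqrt((65 + (sqrt(4))**2 + 46*sqrt(4)) + 30*(1/50)) = sqrt((65 + 2**2 + 46*2) + 3/5) = sqrt((65 + 4 + 92) + 3/5) = sqrt(161 + 3/5) = sqrt(808/5) = 2*sqrt(1010)/5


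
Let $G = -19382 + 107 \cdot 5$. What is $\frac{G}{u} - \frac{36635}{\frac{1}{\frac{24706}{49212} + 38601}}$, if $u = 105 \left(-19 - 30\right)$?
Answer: $- \frac{59676802124541881}{42199290} \approx -1.4142 \cdot 10^{9}$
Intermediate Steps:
$G = -18847$ ($G = -19382 + 535 = -18847$)
$u = -5145$ ($u = 105 \left(-49\right) = -5145$)
$\frac{G}{u} - \frac{36635}{\frac{1}{\frac{24706}{49212} + 38601}} = - \frac{18847}{-5145} - \frac{36635}{\frac{1}{\frac{24706}{49212} + 38601}} = \left(-18847\right) \left(- \frac{1}{5145}\right) - \frac{36635}{\frac{1}{24706 \cdot \frac{1}{49212} + 38601}} = \frac{18847}{5145} - \frac{36635}{\frac{1}{\frac{12353}{24606} + 38601}} = \frac{18847}{5145} - \frac{36635}{\frac{1}{\frac{949828559}{24606}}} = \frac{18847}{5145} - \frac{36635}{\frac{24606}{949828559}} = \frac{18847}{5145} - \frac{34796969258965}{24606} = - \frac{59676802124541881}{42199290}$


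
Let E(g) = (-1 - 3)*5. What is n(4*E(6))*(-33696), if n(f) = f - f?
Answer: 0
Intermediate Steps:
E(g) = -20 (E(g) = -4*5 = -20)
n(f) = 0
n(4*E(6))*(-33696) = 0*(-33696) = 0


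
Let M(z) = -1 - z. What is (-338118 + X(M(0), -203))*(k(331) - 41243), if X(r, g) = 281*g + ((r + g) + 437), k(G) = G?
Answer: 16157294336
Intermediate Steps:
X(r, g) = 437 + r + 282*g (X(r, g) = 281*g + ((g + r) + 437) = 281*g + (437 + g + r) = 437 + r + 282*g)
(-338118 + X(M(0), -203))*(k(331) - 41243) = (-338118 + (437 + (-1 - 1*0) + 282*(-203)))*(331 - 41243) = (-338118 + (437 + (-1 + 0) - 57246))*(-40912) = (-338118 + (437 - 1 - 57246))*(-40912) = (-338118 - 56810)*(-40912) = -394928*(-40912) = 16157294336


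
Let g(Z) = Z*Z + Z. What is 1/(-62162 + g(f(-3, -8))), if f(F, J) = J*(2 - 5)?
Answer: -1/61562 ≈ -1.6244e-5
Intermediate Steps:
f(F, J) = -3*J (f(F, J) = J*(-3) = -3*J)
g(Z) = Z + Z**2 (g(Z) = Z**2 + Z = Z + Z**2)
1/(-62162 + g(f(-3, -8))) = 1/(-62162 + (-3*(-8))*(1 - 3*(-8))) = 1/(-62162 + 24*(1 + 24)) = 1/(-62162 + 24*25) = 1/(-62162 + 600) = 1/(-61562) = -1/61562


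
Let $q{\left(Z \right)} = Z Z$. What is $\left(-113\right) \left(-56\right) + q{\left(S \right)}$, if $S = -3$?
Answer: $6337$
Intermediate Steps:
$q{\left(Z \right)} = Z^{2}$
$\left(-113\right) \left(-56\right) + q{\left(S \right)} = \left(-113\right) \left(-56\right) + \left(-3\right)^{2} = 6328 + 9 = 6337$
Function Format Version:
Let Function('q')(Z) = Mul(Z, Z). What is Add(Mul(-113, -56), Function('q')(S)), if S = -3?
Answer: 6337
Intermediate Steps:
Function('q')(Z) = Pow(Z, 2)
Add(Mul(-113, -56), Function('q')(S)) = Add(Mul(-113, -56), Pow(-3, 2)) = Add(6328, 9) = 6337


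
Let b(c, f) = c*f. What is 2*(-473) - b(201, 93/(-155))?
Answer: -4127/5 ≈ -825.40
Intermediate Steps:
2*(-473) - b(201, 93/(-155)) = 2*(-473) - 201*93/(-155) = -946 - 201*93*(-1/155) = -946 - 201*(-3)/5 = -946 - 1*(-603/5) = -946 + 603/5 = -4127/5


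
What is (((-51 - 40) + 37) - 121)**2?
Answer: 30625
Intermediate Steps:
(((-51 - 40) + 37) - 121)**2 = ((-91 + 37) - 121)**2 = (-54 - 121)**2 = (-175)**2 = 30625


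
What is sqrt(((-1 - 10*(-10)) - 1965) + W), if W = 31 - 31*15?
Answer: 10*I*sqrt(23) ≈ 47.958*I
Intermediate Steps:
W = -434 (W = 31 - 465 = -434)
sqrt(((-1 - 10*(-10)) - 1965) + W) = sqrt(((-1 - 10*(-10)) - 1965) - 434) = sqrt(((-1 + 100) - 1965) - 434) = sqrt((99 - 1965) - 434) = sqrt(-1866 - 434) = sqrt(-2300) = 10*I*sqrt(23)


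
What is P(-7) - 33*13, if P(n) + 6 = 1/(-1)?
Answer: -436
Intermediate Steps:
P(n) = -7 (P(n) = -6 + 1/(-1) = -6 - 1 = -7)
P(-7) - 33*13 = -7 - 33*13 = -7 - 429 = -436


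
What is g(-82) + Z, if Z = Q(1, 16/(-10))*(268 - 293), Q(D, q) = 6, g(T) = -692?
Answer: -842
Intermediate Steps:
Z = -150 (Z = 6*(268 - 293) = 6*(-25) = -150)
g(-82) + Z = -692 - 150 = -842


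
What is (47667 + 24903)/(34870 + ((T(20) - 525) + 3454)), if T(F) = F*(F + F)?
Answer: 72570/38599 ≈ 1.8801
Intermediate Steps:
T(F) = 2*F**2 (T(F) = F*(2*F) = 2*F**2)
(47667 + 24903)/(34870 + ((T(20) - 525) + 3454)) = (47667 + 24903)/(34870 + ((2*20**2 - 525) + 3454)) = 72570/(34870 + ((2*400 - 525) + 3454)) = 72570/(34870 + ((800 - 525) + 3454)) = 72570/(34870 + (275 + 3454)) = 72570/(34870 + 3729) = 72570/38599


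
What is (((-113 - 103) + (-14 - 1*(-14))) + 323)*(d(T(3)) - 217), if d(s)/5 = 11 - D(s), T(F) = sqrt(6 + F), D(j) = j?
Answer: -18939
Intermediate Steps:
d(s) = 55 - 5*s (d(s) = 5*(11 - s) = 55 - 5*s)
(((-113 - 103) + (-14 - 1*(-14))) + 323)*(d(T(3)) - 217) = (((-113 - 103) + (-14 - 1*(-14))) + 323)*((55 - 5*sqrt(6 + 3)) - 217) = ((-216 + (-14 + 14)) + 323)*((55 - 5*sqrt(9)) - 217) = ((-216 + 0) + 323)*((55 - 5*3) - 217) = (-216 + 323)*((55 - 15) - 217) = 107*(40 - 217) = 107*(-177) = -18939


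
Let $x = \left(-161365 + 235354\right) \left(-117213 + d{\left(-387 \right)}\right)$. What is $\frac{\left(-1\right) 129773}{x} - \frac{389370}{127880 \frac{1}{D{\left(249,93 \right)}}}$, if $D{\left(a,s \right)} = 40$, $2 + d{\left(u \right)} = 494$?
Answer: $- \frac{3362626187882249}{27609516010593} \approx -121.79$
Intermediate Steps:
$d{\left(u \right)} = 492$ ($d{\left(u \right)} = -2 + 494 = 492$)
$x = -8636070069$ ($x = \left(-161365 + 235354\right) \left(-117213 + 492\right) = 73989 \left(-116721\right) = -8636070069$)
$\frac{\left(-1\right) 129773}{x} - \frac{389370}{127880 \frac{1}{D{\left(249,93 \right)}}} = \frac{\left(-1\right) 129773}{-8636070069} - \frac{389370}{127880 \cdot \frac{1}{40}} = \left(-129773\right) \left(- \frac{1}{8636070069}\right) - \frac{389370}{127880 \cdot \frac{1}{40}} = \frac{129773}{8636070069} - \frac{389370}{3197} = - \frac{3362626187882249}{27609516010593}$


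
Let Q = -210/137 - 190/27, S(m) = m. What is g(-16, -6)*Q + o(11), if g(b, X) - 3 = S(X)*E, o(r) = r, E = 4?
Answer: 235463/1233 ≈ 190.97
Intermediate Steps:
Q = -31700/3699 (Q = -210*1/137 - 190*1/27 = -210/137 - 190/27 = -31700/3699 ≈ -8.5699)
g(b, X) = 3 + 4*X (g(b, X) = 3 + X*4 = 3 + 4*X)
g(-16, -6)*Q + o(11) = (3 + 4*(-6))*(-31700/3699) + 11 = (3 - 24)*(-31700/3699) + 11 = -21*(-31700/3699) + 11 = 221900/1233 + 11 = 235463/1233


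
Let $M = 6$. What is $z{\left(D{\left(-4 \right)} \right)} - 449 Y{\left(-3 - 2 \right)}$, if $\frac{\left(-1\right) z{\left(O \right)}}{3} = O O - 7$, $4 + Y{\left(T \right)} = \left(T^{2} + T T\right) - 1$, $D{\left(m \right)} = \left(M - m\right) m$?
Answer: $-24984$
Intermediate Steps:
$D{\left(m \right)} = m \left(6 - m\right)$ ($D{\left(m \right)} = \left(6 - m\right) m = m \left(6 - m\right)$)
$Y{\left(T \right)} = -5 + 2 T^{2}$ ($Y{\left(T \right)} = -4 - \left(1 - T^{2} - T T\right) = -4 + \left(\left(T^{2} + T^{2}\right) - 1\right) = -4 + \left(2 T^{2} - 1\right) = -4 + \left(-1 + 2 T^{2}\right) = -5 + 2 T^{2}$)
$z{\left(O \right)} = 21 - 3 O^{2}$ ($z{\left(O \right)} = - 3 \left(O O - 7\right) = - 3 \left(O^{2} - 7\right) = - 3 \left(-7 + O^{2}\right) = 21 - 3 O^{2}$)
$z{\left(D{\left(-4 \right)} \right)} - 449 Y{\left(-3 - 2 \right)} = \left(21 - 3 \left(- 4 \left(6 - -4\right)\right)^{2}\right) - 449 \left(-5 + 2 \left(-3 - 2\right)^{2}\right) = \left(21 - 3 \left(- 4 \left(6 + 4\right)\right)^{2}\right) - 449 \left(-5 + 2 \left(-3 - 2\right)^{2}\right) = \left(21 - 3 \left(\left(-4\right) 10\right)^{2}\right) - 449 \left(-5 + 2 \left(-5\right)^{2}\right) = \left(21 - 3 \left(-40\right)^{2}\right) - 449 \left(-5 + 2 \cdot 25\right) = \left(21 - 4800\right) - 449 \left(-5 + 50\right) = \left(21 - 4800\right) - 20205 = -4779 - 20205 = -24984$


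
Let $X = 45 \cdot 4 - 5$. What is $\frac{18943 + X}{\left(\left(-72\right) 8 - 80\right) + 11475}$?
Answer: $\frac{19118}{10819} \approx 1.7671$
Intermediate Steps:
$X = 175$ ($X = 180 - 5 = 175$)
$\frac{18943 + X}{\left(\left(-72\right) 8 - 80\right) + 11475} = \frac{18943 + 175}{\left(\left(-72\right) 8 - 80\right) + 11475} = \frac{19118}{\left(-576 - 80\right) + 11475} = \frac{19118}{-656 + 11475} = \frac{19118}{10819}$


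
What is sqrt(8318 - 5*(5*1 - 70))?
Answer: sqrt(8643) ≈ 92.968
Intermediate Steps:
sqrt(8318 - 5*(5*1 - 70)) = sqrt(8318 - 5*(5 - 70)) = sqrt(8318 - 5*(-65)) = sqrt(8318 + 325) = sqrt(8643)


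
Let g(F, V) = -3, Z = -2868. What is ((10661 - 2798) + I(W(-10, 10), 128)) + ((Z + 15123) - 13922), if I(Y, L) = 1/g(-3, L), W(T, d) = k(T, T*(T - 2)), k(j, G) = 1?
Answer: 18587/3 ≈ 6195.7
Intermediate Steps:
W(T, d) = 1
I(Y, L) = -1/3 (I(Y, L) = 1/(-3) = -1/3)
((10661 - 2798) + I(W(-10, 10), 128)) + ((Z + 15123) - 13922) = ((10661 - 2798) - 1/3) + ((-2868 + 15123) - 13922) = (7863 - 1/3) + (12255 - 13922) = 23588/3 - 1667 = 18587/3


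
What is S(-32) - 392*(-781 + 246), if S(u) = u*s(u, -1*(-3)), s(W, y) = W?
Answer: 210744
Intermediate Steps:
S(u) = u² (S(u) = u*u = u²)
S(-32) - 392*(-781 + 246) = (-32)² - 392*(-781 + 246) = 1024 - 392*(-535) = 1024 + 209720 = 210744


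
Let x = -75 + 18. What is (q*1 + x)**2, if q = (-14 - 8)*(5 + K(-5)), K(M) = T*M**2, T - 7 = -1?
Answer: 12020089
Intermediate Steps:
T = 6 (T = 7 - 1 = 6)
K(M) = 6*M**2
q = -3410 (q = (-14 - 8)*(5 + 6*(-5)**2) = -22*(5 + 6*25) = -22*(5 + 150) = -22*155 = -3410)
x = -57
(q*1 + x)**2 = (-3410*1 - 57)**2 = (-3410 - 57)**2 = (-3467)**2 = 12020089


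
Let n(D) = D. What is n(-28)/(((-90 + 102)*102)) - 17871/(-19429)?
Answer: 5332523/5945274 ≈ 0.89693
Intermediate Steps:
n(-28)/(((-90 + 102)*102)) - 17871/(-19429) = -28*1/(102*(-90 + 102)) - 17871/(-19429) = -28/(12*102) - 17871*(-1/19429) = -28/1224 + 17871/19429 = -28*1/1224 + 17871/19429 = -7/306 + 17871/19429 = 5332523/5945274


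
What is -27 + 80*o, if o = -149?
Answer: -11947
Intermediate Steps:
-27 + 80*o = -27 + 80*(-149) = -27 - 11920 = -11947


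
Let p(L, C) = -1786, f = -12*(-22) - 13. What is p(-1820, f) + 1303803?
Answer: 1302017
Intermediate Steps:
f = 251 (f = 264 - 13 = 251)
p(-1820, f) + 1303803 = -1786 + 1303803 = 1302017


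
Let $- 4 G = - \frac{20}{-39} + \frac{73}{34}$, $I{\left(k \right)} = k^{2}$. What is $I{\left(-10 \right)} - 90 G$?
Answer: $\frac{141305}{884} \approx 159.85$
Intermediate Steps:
$G = - \frac{3527}{5304}$ ($G = - \frac{- \frac{20}{-39} + \frac{73}{34}}{4} = - \frac{\left(-20\right) \left(- \frac{1}{39}\right) + 73 \cdot \frac{1}{34}}{4} = - \frac{\frac{20}{39} + \frac{73}{34}}{4} = \left(- \frac{1}{4}\right) \frac{3527}{1326} = - \frac{3527}{5304} \approx -0.66497$)
$I{\left(-10 \right)} - 90 G = \left(-10\right)^{2} - - \frac{52905}{884} = 100 + \frac{52905}{884} = \frac{141305}{884}$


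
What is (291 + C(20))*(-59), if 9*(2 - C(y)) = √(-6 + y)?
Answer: -17287 + 59*√14/9 ≈ -17262.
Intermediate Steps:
C(y) = 2 - √(-6 + y)/9
(291 + C(20))*(-59) = (291 + (2 - √(-6 + 20)/9))*(-59) = (291 + (2 - √14/9))*(-59) = (293 - √14/9)*(-59) = -17287 + 59*√14/9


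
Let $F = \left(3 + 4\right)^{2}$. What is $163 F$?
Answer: $7987$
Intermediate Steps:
$F = 49$ ($F = 7^{2} = 49$)
$163 F = 163 \cdot 49 = 7987$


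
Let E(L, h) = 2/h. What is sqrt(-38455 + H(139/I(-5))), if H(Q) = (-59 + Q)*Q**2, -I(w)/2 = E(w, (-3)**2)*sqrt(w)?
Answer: sqrt(1785173180 - 1957816251*I*sqrt(5))/40 ≈ 1426.6 - 958.94*I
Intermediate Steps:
I(w) = -4*sqrt(w)/9 (I(w) = -2*2/((-3)**2)*sqrt(w) = -2*2/9*sqrt(w) = -2*2*(1/9)*sqrt(w) = -4*sqrt(w)/9)
H(Q) = Q**2*(-59 + Q)
sqrt(-38455 + H(139/I(-5))) = sqrt(-38455 + (139/((-4*I*sqrt(5)/9)))**2*(-59 + 139/((-4*I*sqrt(5)/9)))) = sqrt(-38455 + (139*(9*I*sqrt(5)/20))**2*(-59 + 139*(9*I*sqrt(5)/20))) = sqrt(-38455 + (1251*I*sqrt(5)/20)**2*(-59 + 1251*I*sqrt(5)/20)) = sqrt(-38455 - 1565001*(-59 + 1251*I*sqrt(5)/20)/80) = sqrt(-38455 + (92335059/80 - 1957816251*I*sqrt(5)/1600)) = sqrt(89258659/80 - 1957816251*I*sqrt(5)/1600)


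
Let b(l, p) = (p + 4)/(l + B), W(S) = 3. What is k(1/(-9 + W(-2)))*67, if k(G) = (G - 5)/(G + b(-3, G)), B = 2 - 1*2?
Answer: 6231/26 ≈ 239.65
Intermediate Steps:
B = 0 (B = 2 - 2 = 0)
b(l, p) = (4 + p)/l (b(l, p) = (p + 4)/(l + 0) = (4 + p)/l)
k(G) = (-5 + G)/(-4/3 + 2*G/3) (k(G) = (G - 5)/(G + (4 + G)/(-3)) = (-5 + G)/(G - (4 + G)/3) = (-5 + G)/(G + (-4/3 - G/3)) = (-5 + G)/(-4/3 + 2*G/3))
k(1/(-9 + W(-2)))*67 = (3*(-5 + 1/(-9 + 3))/(2*(-2 + 1/(-9 + 3))))*67 = (3*(-5 + 1/(-6))/(2*(-2 + 1/(-6))))*67 = (3*(-5 - ⅙)/(2*(-2 - ⅙)))*67 = ((3/2)*(-31/6)/(-13/6))*67 = ((3/2)*(-6/13)*(-31/6))*67 = (93/26)*67 = 6231/26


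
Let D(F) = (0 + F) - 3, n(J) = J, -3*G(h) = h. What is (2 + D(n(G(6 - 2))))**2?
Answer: 49/9 ≈ 5.4444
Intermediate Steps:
G(h) = -h/3
D(F) = -3 + F (D(F) = F - 3 = -3 + F)
(2 + D(n(G(6 - 2))))**2 = (2 + (-3 - (6 - 2)/3))**2 = (2 + (-3 - 1/3*4))**2 = (2 + (-3 - 4/3))**2 = (2 - 13/3)**2 = (-7/3)**2 = 49/9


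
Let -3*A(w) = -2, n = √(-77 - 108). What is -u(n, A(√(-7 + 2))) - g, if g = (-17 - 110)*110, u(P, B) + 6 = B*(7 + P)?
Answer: 41914/3 - 2*I*√185/3 ≈ 13971.0 - 9.0676*I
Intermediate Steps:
n = I*√185 (n = √(-185) = I*√185 ≈ 13.601*I)
A(w) = ⅔ (A(w) = -⅓*(-2) = ⅔)
u(P, B) = -6 + B*(7 + P)
g = -13970 (g = -127*110 = -13970)
-u(n, A(√(-7 + 2))) - g = -(-6 + 7*(⅔) + 2*(I*√185)/3) - 1*(-13970) = -(-6 + 14/3 + 2*I*√185/3) + 13970 = -(-4/3 + 2*I*√185/3) + 13970 = (4/3 - 2*I*√185/3) + 13970 = 41914/3 - 2*I*√185/3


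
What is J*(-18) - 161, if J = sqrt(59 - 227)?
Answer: -161 - 36*I*sqrt(42) ≈ -161.0 - 233.31*I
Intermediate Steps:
J = 2*I*sqrt(42) (J = sqrt(-168) = 2*I*sqrt(42) ≈ 12.961*I)
J*(-18) - 161 = (2*I*sqrt(42))*(-18) - 161 = -36*I*sqrt(42) - 161 = -161 - 36*I*sqrt(42)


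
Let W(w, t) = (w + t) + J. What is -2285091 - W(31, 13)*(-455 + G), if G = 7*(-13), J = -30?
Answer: -2277447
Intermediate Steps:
W(w, t) = -30 + t + w (W(w, t) = (w + t) - 30 = (t + w) - 30 = -30 + t + w)
G = -91
-2285091 - W(31, 13)*(-455 + G) = -2285091 - (-30 + 13 + 31)*(-455 - 91) = -2285091 - 14*(-546) = -2285091 - 1*(-7644) = -2285091 + 7644 = -2277447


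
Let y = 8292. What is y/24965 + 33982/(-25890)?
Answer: -12673615/12926877 ≈ -0.98041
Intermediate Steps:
y/24965 + 33982/(-25890) = 8292/24965 + 33982/(-25890) = 8292*(1/24965) + 33982*(-1/25890) = 8292/24965 - 16991/12945 = -12673615/12926877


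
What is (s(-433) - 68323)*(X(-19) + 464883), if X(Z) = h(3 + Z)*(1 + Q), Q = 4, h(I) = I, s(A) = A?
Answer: -31957995068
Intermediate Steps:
X(Z) = 15 + 5*Z (X(Z) = (3 + Z)*(1 + 4) = (3 + Z)*5 = 15 + 5*Z)
(s(-433) - 68323)*(X(-19) + 464883) = (-433 - 68323)*((15 + 5*(-19)) + 464883) = -68756*((15 - 95) + 464883) = -68756*(-80 + 464883) = -68756*464803 = -31957995068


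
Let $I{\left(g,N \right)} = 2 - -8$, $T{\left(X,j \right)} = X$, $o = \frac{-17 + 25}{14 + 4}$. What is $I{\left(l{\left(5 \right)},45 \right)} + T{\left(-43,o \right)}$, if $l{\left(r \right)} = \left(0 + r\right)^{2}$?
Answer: $-33$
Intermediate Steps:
$l{\left(r \right)} = r^{2}$
$o = \frac{4}{9}$ ($o = \frac{8}{18} = 8 \cdot \frac{1}{18} = \frac{4}{9} \approx 0.44444$)
$I{\left(g,N \right)} = 10$ ($I{\left(g,N \right)} = 2 + 8 = 10$)
$I{\left(l{\left(5 \right)},45 \right)} + T{\left(-43,o \right)} = 10 - 43 = -33$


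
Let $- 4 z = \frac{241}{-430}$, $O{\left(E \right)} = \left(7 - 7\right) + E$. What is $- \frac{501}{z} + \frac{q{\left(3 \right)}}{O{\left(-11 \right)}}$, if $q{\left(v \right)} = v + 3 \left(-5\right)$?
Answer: $- \frac{9476028}{2651} \approx -3574.5$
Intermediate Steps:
$q{\left(v \right)} = -15 + v$ ($q{\left(v \right)} = v - 15 = -15 + v$)
$O{\left(E \right)} = E$ ($O{\left(E \right)} = 0 + E = E$)
$z = \frac{241}{1720}$ ($z = - \frac{241 \frac{1}{-430}}{4} = - \frac{241 \left(- \frac{1}{430}\right)}{4} = \left(- \frac{1}{4}\right) \left(- \frac{241}{430}\right) = \frac{241}{1720} \approx 0.14012$)
$- \frac{501}{z} + \frac{q{\left(3 \right)}}{O{\left(-11 \right)}} = - \frac{501}{\frac{241}{1720}} + \frac{-15 + 3}{-11} = \left(-501\right) \frac{1720}{241} - - \frac{12}{11} = - \frac{861720}{241} + \frac{12}{11} = - \frac{9476028}{2651}$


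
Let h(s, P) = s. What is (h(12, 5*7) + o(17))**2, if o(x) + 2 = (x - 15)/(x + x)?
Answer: 29241/289 ≈ 101.18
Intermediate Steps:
o(x) = -2 + (-15 + x)/(2*x) (o(x) = -2 + (x - 15)/(x + x) = -2 + (-15 + x)/((2*x)) = -2 + (-15 + x)*(1/(2*x)) = -2 + (-15 + x)/(2*x))
(h(12, 5*7) + o(17))**2 = (12 + (3/2)*(-5 - 1*17)/17)**2 = (12 + (3/2)*(1/17)*(-5 - 17))**2 = (12 + (3/2)*(1/17)*(-22))**2 = (12 - 33/17)**2 = (171/17)**2 = 29241/289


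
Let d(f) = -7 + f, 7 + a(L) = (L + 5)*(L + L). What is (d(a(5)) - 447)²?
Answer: 130321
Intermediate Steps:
a(L) = -7 + 2*L*(5 + L) (a(L) = -7 + (L + 5)*(L + L) = -7 + (5 + L)*(2*L) = -7 + 2*L*(5 + L))
(d(a(5)) - 447)² = ((-7 + (-7 + 2*5² + 10*5)) - 447)² = ((-7 + (-7 + 2*25 + 50)) - 447)² = ((-7 + (-7 + 50 + 50)) - 447)² = ((-7 + 93) - 447)² = (86 - 447)² = (-361)² = 130321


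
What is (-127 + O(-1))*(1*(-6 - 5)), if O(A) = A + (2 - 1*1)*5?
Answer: 1353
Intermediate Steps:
O(A) = 5 + A (O(A) = A + (2 - 1)*5 = A + 1*5 = A + 5 = 5 + A)
(-127 + O(-1))*(1*(-6 - 5)) = (-127 + (5 - 1))*(1*(-6 - 5)) = (-127 + 4)*(1*(-11)) = -123*(-11) = 1353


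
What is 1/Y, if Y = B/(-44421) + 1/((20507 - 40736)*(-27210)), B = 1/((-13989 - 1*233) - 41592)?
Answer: 10338570750305655/22952612 ≈ 4.5043e+8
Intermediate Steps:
B = -1/55814 (B = 1/((-13989 - 233) - 41592) = 1/(-14222 - 41592) = 1/(-55814) = -1/55814 ≈ -1.7917e-5)
Y = 22952612/10338570750305655 (Y = -1/55814/(-44421) + 1/((20507 - 40736)*(-27210)) = -1/55814*(-1/44421) - 1/27210/(-20229) = 1/2479313694 - 1/20229*(-1/27210) = 1/2479313694 + 1/550431090 = 22952612/10338570750305655 ≈ 2.2201e-9)
1/Y = 1/(22952612/10338570750305655) = 10338570750305655/22952612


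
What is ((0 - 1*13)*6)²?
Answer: 6084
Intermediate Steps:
((0 - 1*13)*6)² = ((0 - 13)*6)² = (-13*6)² = (-78)² = 6084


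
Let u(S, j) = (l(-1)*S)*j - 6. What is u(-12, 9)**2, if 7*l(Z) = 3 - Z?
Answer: 224676/49 ≈ 4585.2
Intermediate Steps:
l(Z) = 3/7 - Z/7 (l(Z) = (3 - Z)/7 = 3/7 - Z/7)
u(S, j) = -6 + 4*S*j/7 (u(S, j) = ((3/7 - 1/7*(-1))*S)*j - 6 = ((3/7 + 1/7)*S)*j - 6 = (4*S/7)*j - 6 = 4*S*j/7 - 6 = -6 + 4*S*j/7)
u(-12, 9)**2 = (-6 + (4/7)*(-12)*9)**2 = (-6 - 432/7)**2 = (-474/7)**2 = 224676/49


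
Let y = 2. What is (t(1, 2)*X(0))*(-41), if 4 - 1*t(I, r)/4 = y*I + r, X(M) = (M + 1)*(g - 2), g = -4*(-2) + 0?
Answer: 0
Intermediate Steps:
g = 8 (g = 8 + 0 = 8)
X(M) = 6 + 6*M (X(M) = (M + 1)*(8 - 2) = (1 + M)*6 = 6 + 6*M)
t(I, r) = 16 - 8*I - 4*r (t(I, r) = 16 - 4*(2*I + r) = 16 - 4*(r + 2*I) = 16 + (-8*I - 4*r) = 16 - 8*I - 4*r)
(t(1, 2)*X(0))*(-41) = ((16 - 8*1 - 4*2)*(6 + 6*0))*(-41) = ((16 - 8 - 8)*(6 + 0))*(-41) = (0*6)*(-41) = 0*(-41) = 0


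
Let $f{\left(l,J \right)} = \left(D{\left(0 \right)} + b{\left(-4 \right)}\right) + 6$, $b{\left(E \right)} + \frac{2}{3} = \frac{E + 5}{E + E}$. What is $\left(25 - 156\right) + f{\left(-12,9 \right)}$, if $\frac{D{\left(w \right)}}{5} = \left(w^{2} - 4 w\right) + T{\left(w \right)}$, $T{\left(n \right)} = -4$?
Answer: $- \frac{3499}{24} \approx -145.79$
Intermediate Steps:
$D{\left(w \right)} = -20 - 20 w + 5 w^{2}$ ($D{\left(w \right)} = 5 \left(\left(w^{2} - 4 w\right) - 4\right) = 5 \left(-4 + w^{2} - 4 w\right) = -20 - 20 w + 5 w^{2}$)
$b{\left(E \right)} = - \frac{2}{3} + \frac{5 + E}{2 E}$ ($b{\left(E \right)} = - \frac{2}{3} + \frac{E + 5}{E + E} = - \frac{2}{3} + \frac{5 + E}{2 E}$)
$f{\left(l,J \right)} = - \frac{355}{24}$ ($f{\left(l,J \right)} = \left(\left(-20 - 0 + 5 \cdot 0^{2}\right) + \frac{15 - -4}{6 \left(-4\right)}\right) + 6 = \left(\left(-20 + 0 + 5 \cdot 0\right) + \frac{1}{6} \left(- \frac{1}{4}\right) \left(15 + 4\right)\right) + 6 = \left(\left(-20 + 0 + 0\right) + \frac{1}{6} \left(- \frac{1}{4}\right) 19\right) + 6 = \left(-20 - \frac{19}{24}\right) + 6 = - \frac{499}{24} + 6 = - \frac{355}{24}$)
$\left(25 - 156\right) + f{\left(-12,9 \right)} = \left(25 - 156\right) - \frac{355}{24} = -131 - \frac{355}{24} = - \frac{3499}{24}$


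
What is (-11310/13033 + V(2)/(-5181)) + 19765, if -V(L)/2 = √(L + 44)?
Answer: 257585935/13033 + 2*√46/5181 ≈ 19764.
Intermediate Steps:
V(L) = -2*√(44 + L) (V(L) = -2*√(L + 44) = -2*√(44 + L))
(-11310/13033 + V(2)/(-5181)) + 19765 = (-11310/13033 - 2*√(44 + 2)/(-5181)) + 19765 = (-11310*1/13033 - 2*√46*(-1/5181)) + 19765 = (-11310/13033 + 2*√46/5181) + 19765 = 257585935/13033 + 2*√46/5181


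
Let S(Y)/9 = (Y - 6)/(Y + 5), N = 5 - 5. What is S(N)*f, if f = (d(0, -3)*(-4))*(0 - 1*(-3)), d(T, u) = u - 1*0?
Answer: -1944/5 ≈ -388.80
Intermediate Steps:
N = 0
d(T, u) = u (d(T, u) = u + 0 = u)
S(Y) = 9*(-6 + Y)/(5 + Y) (S(Y) = 9*((Y - 6)/(Y + 5)) = 9*((-6 + Y)/(5 + Y)) = 9*(-6 + Y)/(5 + Y))
f = 36 (f = (-3*(-4))*(0 - 1*(-3)) = 12*(0 + 3) = 12*3 = 36)
S(N)*f = (9*(-6 + 0)/(5 + 0))*36 = (9*(-6)/5)*36 = (9*(⅕)*(-6))*36 = -54/5*36 = -1944/5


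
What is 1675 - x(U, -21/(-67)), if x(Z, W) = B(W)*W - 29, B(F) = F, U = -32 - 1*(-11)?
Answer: 7648815/4489 ≈ 1703.9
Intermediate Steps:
U = -21 (U = -32 + 11 = -21)
x(Z, W) = -29 + W² (x(Z, W) = W*W - 29 = W² - 29 = -29 + W²)
1675 - x(U, -21/(-67)) = 1675 - (-29 + (-21/(-67))²) = 1675 - (-29 + (-21*(-1/67))²) = 1675 - (-29 + (21/67)²) = 1675 - (-29 + 441/4489) = 1675 - 1*(-129740/4489) = 1675 + 129740/4489 = 7648815/4489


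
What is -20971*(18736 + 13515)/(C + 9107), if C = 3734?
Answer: -676335721/12841 ≈ -52670.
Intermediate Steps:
-20971*(18736 + 13515)/(C + 9107) = -20971*(18736 + 13515)/(3734 + 9107) = -20971/(12841/32251) = -20971/(12841*(1/32251)) = -20971/12841/32251 = -20971*32251/12841 = -676335721/12841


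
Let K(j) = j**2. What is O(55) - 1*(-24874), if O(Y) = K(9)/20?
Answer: 497561/20 ≈ 24878.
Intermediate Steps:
O(Y) = 81/20 (O(Y) = 9**2/20 = 81*(1/20) = 81/20)
O(55) - 1*(-24874) = 81/20 - 1*(-24874) = 81/20 + 24874 = 497561/20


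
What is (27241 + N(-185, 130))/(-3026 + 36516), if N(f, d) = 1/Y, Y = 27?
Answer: 367754/452115 ≈ 0.81341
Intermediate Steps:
N(f, d) = 1/27
(27241 + N(-185, 130))/(-3026 + 36516) = (27241 + 1/27)/(-3026 + 36516) = (735508/27)/33490 = (735508/27)*(1/33490) = 367754/452115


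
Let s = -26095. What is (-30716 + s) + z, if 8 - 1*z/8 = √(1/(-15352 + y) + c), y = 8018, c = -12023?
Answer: -56747 - 4*I*√646687793122/3667 ≈ -56747.0 - 877.2*I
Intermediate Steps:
z = 64 - 4*I*√646687793122/3667 (z = 64 - 8*√(1/(-15352 + 8018) - 12023) = 64 - 8*√(1/(-7334) - 12023) = 64 - 8*√(-1/7334 - 12023) = 64 - 4*I*√646687793122/3667 ≈ 64.0 - 877.2*I)
(-30716 + s) + z = (-30716 - 26095) + (64 - 4*I*√646687793122/3667) = -56811 + (64 - 4*I*√646687793122/3667) = -56747 - 4*I*√646687793122/3667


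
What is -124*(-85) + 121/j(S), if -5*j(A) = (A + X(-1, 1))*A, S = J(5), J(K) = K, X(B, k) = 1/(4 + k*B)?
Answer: 168277/16 ≈ 10517.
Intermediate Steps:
X(B, k) = 1/(4 + B*k)
S = 5
j(A) = -A*(⅓ + A)/5 (j(A) = -(A + 1/(4 - 1*1))*A/5 = -(A + 1/(4 - 1))*A/5 = -(A + 1/3)*A/5 = -(A + ⅓)*A/5 = -(⅓ + A)*A/5 = -A*(⅓ + A)/5)
-124*(-85) + 121/j(S) = -124*(-85) + 121/((-1/15*5*(1 + 3*5))) = 10540 + 121/((-1/15*5*(1 + 15))) = 10540 + 121/((-1/15*5*16)) = 10540 + 121/(-16/3) = 10540 + 121*(-3/16) = 10540 - 363/16 = 168277/16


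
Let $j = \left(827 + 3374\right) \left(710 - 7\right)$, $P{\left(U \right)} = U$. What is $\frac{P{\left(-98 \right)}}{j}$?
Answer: $- \frac{98}{2953303} \approx -3.3183 \cdot 10^{-5}$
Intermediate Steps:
$j = 2953303$ ($j = 4201 \cdot 703 = 2953303$)
$\frac{P{\left(-98 \right)}}{j} = - \frac{98}{2953303}$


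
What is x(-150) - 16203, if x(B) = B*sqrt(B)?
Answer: -16203 - 750*I*sqrt(6) ≈ -16203.0 - 1837.1*I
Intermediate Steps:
x(B) = B**(3/2)
x(-150) - 16203 = (-150)**(3/2) - 16203 = -750*I*sqrt(6) - 16203 = -16203 - 750*I*sqrt(6)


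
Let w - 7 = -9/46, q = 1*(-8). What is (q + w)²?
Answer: 3025/2116 ≈ 1.4296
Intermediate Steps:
q = -8
w = 313/46 (w = 7 - 9/46 = 313/46 ≈ 6.8043)
(q + w)² = (-8 + 313/46)² = (-55/46)² = 3025/2116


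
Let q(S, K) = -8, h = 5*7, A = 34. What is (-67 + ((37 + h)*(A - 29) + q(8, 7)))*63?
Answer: 17955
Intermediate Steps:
h = 35
(-67 + ((37 + h)*(A - 29) + q(8, 7)))*63 = (-67 + ((37 + 35)*(34 - 29) - 8))*63 = (-67 + (72*5 - 8))*63 = (-67 + (360 - 8))*63 = (-67 + 352)*63 = 285*63 = 17955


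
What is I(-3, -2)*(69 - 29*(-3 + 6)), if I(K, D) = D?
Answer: 36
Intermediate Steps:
I(-3, -2)*(69 - 29*(-3 + 6)) = -2*(69 - 29*(-3 + 6)) = -2*(69 - 87) = -2*(-18) = 36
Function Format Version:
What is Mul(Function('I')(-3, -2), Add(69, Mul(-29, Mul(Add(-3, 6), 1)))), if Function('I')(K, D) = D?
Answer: 36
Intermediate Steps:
Mul(Function('I')(-3, -2), Add(69, Mul(-29, Mul(Add(-3, 6), 1)))) = Mul(-2, Add(69, Mul(-29, Mul(Add(-3, 6), 1)))) = Mul(-2, Add(69, Mul(-29, Mul(3, 1)))) = Mul(-2, Add(69, Mul(-29, 3))) = Mul(-2, Add(69, -87)) = Mul(-2, -18) = 36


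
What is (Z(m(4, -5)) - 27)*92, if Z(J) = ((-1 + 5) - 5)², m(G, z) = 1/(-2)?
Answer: -2392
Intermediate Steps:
m(G, z) = -½
Z(J) = 1 (Z(J) = (4 - 5)² = (-1)² = 1)
(Z(m(4, -5)) - 27)*92 = (1 - 27)*92 = -26*92 = -2392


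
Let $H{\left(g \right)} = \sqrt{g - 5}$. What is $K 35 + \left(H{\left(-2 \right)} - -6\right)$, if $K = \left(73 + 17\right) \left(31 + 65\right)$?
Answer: $302406 + i \sqrt{7} \approx 3.0241 \cdot 10^{5} + 2.6458 i$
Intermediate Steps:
$H{\left(g \right)} = \sqrt{-5 + g}$
$K = 8640$ ($K = 90 \cdot 96 = 8640$)
$K 35 + \left(H{\left(-2 \right)} - -6\right) = 8640 \cdot 35 + \left(\sqrt{-5 - 2} - -6\right) = 302400 + \left(\sqrt{-7} + 6\right) = 302400 + \left(i \sqrt{7} + 6\right) = 302400 + \left(6 + i \sqrt{7}\right) = 302406 + i \sqrt{7}$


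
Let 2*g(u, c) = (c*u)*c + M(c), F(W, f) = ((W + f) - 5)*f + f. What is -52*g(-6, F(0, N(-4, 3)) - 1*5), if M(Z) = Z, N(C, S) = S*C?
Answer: 5450302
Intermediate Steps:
N(C, S) = C*S
F(W, f) = f + f*(-5 + W + f) (F(W, f) = (-5 + W + f)*f + f = f*(-5 + W + f) + f = f + f*(-5 + W + f))
g(u, c) = c/2 + u*c**2/2 (g(u, c) = ((c*u)*c + c)/2 = (u*c**2 + c)/2 = (c + u*c**2)/2 = c/2 + u*c**2/2)
-52*g(-6, F(0, N(-4, 3)) - 1*5) = -26*((-4*3)*(-4 + 0 - 4*3) - 1*5)*(1 + ((-4*3)*(-4 + 0 - 4*3) - 1*5)*(-6)) = -26*(-12*(-4 + 0 - 12) - 5)*(1 + (-12*(-4 + 0 - 12) - 5)*(-6)) = -26*(-12*(-16) - 5)*(1 + (-12*(-16) - 5)*(-6)) = -26*(192 - 5)*(1 + (192 - 5)*(-6)) = -26*187*(1 + 187*(-6)) = -26*187*(1 - 1122) = -26*187*(-1121) = -52*(-209627/2) = 5450302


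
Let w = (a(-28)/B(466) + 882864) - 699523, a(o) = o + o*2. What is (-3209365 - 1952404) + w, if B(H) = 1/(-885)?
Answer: -4904088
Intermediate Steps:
a(o) = 3*o (a(o) = o + 2*o = 3*o)
B(H) = -1/885
w = 257681 (w = ((3*(-28))/(-1/885) + 882864) - 699523 = (-84*(-885) + 882864) - 699523 = (74340 + 882864) - 699523 = 957204 - 699523 = 257681)
(-3209365 - 1952404) + w = (-3209365 - 1952404) + 257681 = -5161769 + 257681 = -4904088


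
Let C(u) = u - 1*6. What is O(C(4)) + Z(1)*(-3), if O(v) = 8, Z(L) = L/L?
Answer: 5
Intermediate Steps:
Z(L) = 1
C(u) = -6 + u (C(u) = u - 6 = -6 + u)
O(C(4)) + Z(1)*(-3) = 8 + 1*(-3) = 8 - 3 = 5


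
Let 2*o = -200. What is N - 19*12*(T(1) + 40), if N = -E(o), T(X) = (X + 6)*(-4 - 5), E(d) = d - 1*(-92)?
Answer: 5252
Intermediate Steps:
o = -100 (o = (1/2)*(-200) = -100)
E(d) = 92 + d (E(d) = d + 92 = 92 + d)
T(X) = -54 - 9*X (T(X) = (6 + X)*(-9) = -54 - 9*X)
N = 8 (N = -(92 - 100) = -1*(-8) = 8)
N - 19*12*(T(1) + 40) = 8 - 19*12*((-54 - 9*1) + 40) = 8 - 228*((-54 - 9) + 40) = 8 - 228*(-63 + 40) = 8 - 228*(-23) = 8 - 1*(-5244) = 8 + 5244 = 5252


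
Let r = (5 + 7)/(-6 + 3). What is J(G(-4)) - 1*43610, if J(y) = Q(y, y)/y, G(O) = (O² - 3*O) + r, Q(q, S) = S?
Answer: -43609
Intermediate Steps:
r = -4 (r = 12/(-3) = 12*(-⅓) = -4)
G(O) = -4 + O² - 3*O (G(O) = (O² - 3*O) - 4 = -4 + O² - 3*O)
J(y) = 1 (J(y) = y/y = 1)
J(G(-4)) - 1*43610 = 1 - 1*43610 = 1 - 43610 = -43609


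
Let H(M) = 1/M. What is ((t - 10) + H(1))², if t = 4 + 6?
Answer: 1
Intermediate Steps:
t = 10
((t - 10) + H(1))² = ((10 - 10) + 1/1)² = (0 + 1)² = 1² = 1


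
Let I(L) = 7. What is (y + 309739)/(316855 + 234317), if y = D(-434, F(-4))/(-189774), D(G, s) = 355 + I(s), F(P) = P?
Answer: 7347551078/13074764391 ≈ 0.56196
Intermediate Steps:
D(G, s) = 362 (D(G, s) = 355 + 7 = 362)
y = -181/94887 (y = 362/(-189774) = 362*(-1/189774) = -181/94887 ≈ -0.0019075)
(y + 309739)/(316855 + 234317) = (-181/94887 + 309739)/(316855 + 234317) = (29390204312/94887)/551172 = (29390204312/94887)*(1/551172) = 7347551078/13074764391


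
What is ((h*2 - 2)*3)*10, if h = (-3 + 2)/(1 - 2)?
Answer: 0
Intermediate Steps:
h = 1 (h = -1/(-1) = -1*(-1) = 1)
((h*2 - 2)*3)*10 = ((1*2 - 2)*3)*10 = ((2 - 2)*3)*10 = (0*3)*10 = 0*10 = 0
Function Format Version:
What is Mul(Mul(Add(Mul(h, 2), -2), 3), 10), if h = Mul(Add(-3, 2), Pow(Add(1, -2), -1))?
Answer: 0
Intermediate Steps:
h = 1 (h = Mul(-1, Pow(-1, -1)) = Mul(-1, -1) = 1)
Mul(Mul(Add(Mul(h, 2), -2), 3), 10) = Mul(Mul(Add(Mul(1, 2), -2), 3), 10) = Mul(Mul(Add(2, -2), 3), 10) = Mul(Mul(0, 3), 10) = Mul(0, 10) = 0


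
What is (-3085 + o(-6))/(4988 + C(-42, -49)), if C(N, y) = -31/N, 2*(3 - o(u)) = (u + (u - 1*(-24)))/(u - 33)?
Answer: -1682688/2723851 ≈ -0.61776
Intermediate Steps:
o(u) = 3 - (24 + 2*u)/(2*(-33 + u)) (o(u) = 3 - (u + (u - 1*(-24)))/(2*(u - 33)) = 3 - (u + (u + 24))/(2*(-33 + u)) = 3 - (u + (24 + u))/(2*(-33 + u)) = 3 - (24 + 2*u)/(2*(-33 + u)))
(-3085 + o(-6))/(4988 + C(-42, -49)) = (-3085 + (-111 + 2*(-6))/(-33 - 6))/(4988 - 31/(-42)) = (-3085 + (-111 - 12)/(-39))/(4988 - 31*(-1/42)) = (-3085 - 1/39*(-123))/(4988 + 31/42) = (-3085 + 41/13)/(209527/42) = -40064/13*42/209527 = -1682688/2723851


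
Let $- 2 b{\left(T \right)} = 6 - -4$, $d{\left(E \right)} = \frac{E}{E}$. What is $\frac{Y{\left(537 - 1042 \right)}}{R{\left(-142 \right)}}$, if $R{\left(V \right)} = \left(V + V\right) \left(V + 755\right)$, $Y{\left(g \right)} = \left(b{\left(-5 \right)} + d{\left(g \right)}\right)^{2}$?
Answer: $- \frac{4}{43523} \approx -9.1905 \cdot 10^{-5}$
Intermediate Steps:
$d{\left(E \right)} = 1$
$b{\left(T \right)} = -5$ ($b{\left(T \right)} = - \frac{6 - -4}{2} = - \frac{6 + 4}{2} = \left(- \frac{1}{2}\right) 10 = -5$)
$Y{\left(g \right)} = 16$ ($Y{\left(g \right)} = \left(-5 + 1\right)^{2} = \left(-4\right)^{2} = 16$)
$R{\left(V \right)} = 2 V \left(755 + V\right)$
$\frac{Y{\left(537 - 1042 \right)}}{R{\left(-142 \right)}} = \frac{16}{2 \left(-142\right) \left(755 - 142\right)} = \frac{16}{2 \left(-142\right) 613} = \frac{16}{-174092} = 16 \left(- \frac{1}{174092}\right) = - \frac{4}{43523}$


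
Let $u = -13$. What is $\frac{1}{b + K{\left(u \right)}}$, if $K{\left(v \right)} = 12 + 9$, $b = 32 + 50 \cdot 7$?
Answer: $\frac{1}{403} \approx 0.0024814$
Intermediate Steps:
$b = 382$ ($b = 32 + 350 = 382$)
$K{\left(v \right)} = 21$
$\frac{1}{b + K{\left(u \right)}} = \frac{1}{382 + 21} = \frac{1}{403}$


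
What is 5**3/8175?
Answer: 5/327 ≈ 0.015291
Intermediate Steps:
5**3/8175 = (1/8175)*125 = 5/327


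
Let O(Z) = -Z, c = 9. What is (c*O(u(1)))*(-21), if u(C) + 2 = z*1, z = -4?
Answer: -1134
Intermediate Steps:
u(C) = -6 (u(C) = -2 - 4*1 = -2 - 4 = -6)
(c*O(u(1)))*(-21) = (9*(-1*(-6)))*(-21) = (9*6)*(-21) = 54*(-21) = -1134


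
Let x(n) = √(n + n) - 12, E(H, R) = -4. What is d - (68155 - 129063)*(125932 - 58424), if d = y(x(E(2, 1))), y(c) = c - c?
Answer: 4111777264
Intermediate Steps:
x(n) = -12 + √2*√n (x(n) = √(2*n) - 12 = √2*√n - 12 = -12 + √2*√n)
y(c) = 0
d = 0
d - (68155 - 129063)*(125932 - 58424) = 0 - (68155 - 129063)*(125932 - 58424) = 0 - (-60908)*67508 = 0 - 1*(-4111777264) = 0 + 4111777264 = 4111777264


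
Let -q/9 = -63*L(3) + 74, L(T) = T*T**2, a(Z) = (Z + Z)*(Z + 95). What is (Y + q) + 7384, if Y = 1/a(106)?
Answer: 938614525/42612 ≈ 22027.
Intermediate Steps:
a(Z) = 2*Z*(95 + Z) (a(Z) = (2*Z)*(95 + Z) = 2*Z*(95 + Z))
L(T) = T**3
Y = 1/42612 (Y = 1/(2*106*(95 + 106)) = 1/(2*106*201) = 1/42612 ≈ 2.3468e-5)
q = 14643 (q = -9*(-63*3**3 + 74) = -9*(-63*27 + 74) = -9*(-1701 + 74) = -9*(-1627) = 14643)
(Y + q) + 7384 = (1/42612 + 14643) + 7384 = 623967517/42612 + 7384 = 938614525/42612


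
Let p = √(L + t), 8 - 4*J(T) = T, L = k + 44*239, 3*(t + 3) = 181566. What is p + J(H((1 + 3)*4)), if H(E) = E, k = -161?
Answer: -2 + √70874 ≈ 264.22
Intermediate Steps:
t = 60519 (t = -3 + (⅓)*181566 = -3 + 60522 = 60519)
L = 10355 (L = -161 + 44*239 = -161 + 10516 = 10355)
J(T) = 2 - T/4
p = √70874 (p = √(10355 + 60519) = √70874 ≈ 266.22)
p + J(H((1 + 3)*4)) = √70874 + (2 - (1 + 3)*4/4) = √70874 + (2 - 4) = √70874 - 2 = -2 + √70874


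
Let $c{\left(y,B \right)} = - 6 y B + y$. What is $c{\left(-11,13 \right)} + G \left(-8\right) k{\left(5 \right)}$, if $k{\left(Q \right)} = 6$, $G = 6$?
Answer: $559$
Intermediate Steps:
$c{\left(y,B \right)} = y - 6 B y$ ($c{\left(y,B \right)} = - 6 B y + y = y - 6 B y$)
$c{\left(-11,13 \right)} + G \left(-8\right) k{\left(5 \right)} = - 11 \left(1 - 78\right) + 6 \left(-8\right) 6 = - 11 \left(1 - 78\right) - 288 = \left(-11\right) \left(-77\right) - 288 = 847 - 288 = 559$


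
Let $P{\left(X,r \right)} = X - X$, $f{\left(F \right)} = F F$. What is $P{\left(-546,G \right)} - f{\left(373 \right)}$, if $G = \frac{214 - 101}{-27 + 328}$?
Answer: $-139129$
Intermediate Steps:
$f{\left(F \right)} = F^{2}$
$G = \frac{113}{301} \approx 0.37542$
$P{\left(X,r \right)} = 0$
$P{\left(-546,G \right)} - f{\left(373 \right)} = 0 - 373^{2} = 0 - 139129 = -139129$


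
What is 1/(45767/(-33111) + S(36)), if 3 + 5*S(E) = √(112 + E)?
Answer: 13582463310/13640958821 + 5481691605*√37/27281917642 ≈ 2.2179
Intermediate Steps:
S(E) = -⅗ + √(112 + E)/5
1/(45767/(-33111) + S(36)) = 1/(45767/(-33111) + (-⅗ + √(112 + 36)/5)) = 1/(45767*(-1/33111) + (-⅗ + √148/5)) = 1/(-45767/33111 + (-⅗ + (2*√37)/5)) = 1/(-45767/33111 + (-⅗ + 2*√37/5)) = 1/(-328168/165555 + 2*√37/5)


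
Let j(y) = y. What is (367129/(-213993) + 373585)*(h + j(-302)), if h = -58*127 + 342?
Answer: -65074585129664/23777 ≈ -2.7369e+9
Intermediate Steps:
h = -7024 (h = -7366 + 342 = -7024)
(367129/(-213993) + 373585)*(h + j(-302)) = (367129/(-213993) + 373585)*(-7024 - 302) = (367129*(-1/213993) + 373585)*(-7326) = (-367129/213993 + 373585)*(-7326) = (79944207776/213993)*(-7326) = -65074585129664/23777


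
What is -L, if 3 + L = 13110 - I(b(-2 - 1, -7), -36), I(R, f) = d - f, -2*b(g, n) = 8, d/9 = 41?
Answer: -12702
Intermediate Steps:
d = 369 (d = 9*41 = 369)
b(g, n) = -4 (b(g, n) = -½*8 = -4)
I(R, f) = 369 - f
L = 12702 (L = -3 + (13110 - (369 - 1*(-36))) = -3 + (13110 - (369 + 36)) = -3 + (13110 - 1*405) = -3 + (13110 - 405) = -3 + 12705 = 12702)
-L = -1*12702 = -12702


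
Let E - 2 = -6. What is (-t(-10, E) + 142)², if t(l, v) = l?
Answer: 23104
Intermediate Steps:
E = -4 (E = 2 - 6 = -4)
(-t(-10, E) + 142)² = (-1*(-10) + 142)² = (10 + 142)² = 152² = 23104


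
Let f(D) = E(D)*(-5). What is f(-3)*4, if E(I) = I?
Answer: 60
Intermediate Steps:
f(D) = -5*D (f(D) = D*(-5) = -5*D)
f(-3)*4 = -5*(-3)*4 = 15*4 = 60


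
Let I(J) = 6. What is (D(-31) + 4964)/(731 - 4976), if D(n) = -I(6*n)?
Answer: -4958/4245 ≈ -1.1680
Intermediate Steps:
D(n) = -6 (D(n) = -1*6 = -6)
(D(-31) + 4964)/(731 - 4976) = (-6 + 4964)/(731 - 4976) = 4958/(-4245) = 4958*(-1/4245) = -4958/4245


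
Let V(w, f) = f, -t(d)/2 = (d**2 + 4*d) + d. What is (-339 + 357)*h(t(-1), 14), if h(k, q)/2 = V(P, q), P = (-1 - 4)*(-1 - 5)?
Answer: 504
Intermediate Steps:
P = 30 (P = -5*(-6) = 30)
t(d) = -10*d - 2*d**2 (t(d) = -2*((d**2 + 4*d) + d) = -2*(d**2 + 5*d) = -10*d - 2*d**2)
h(k, q) = 2*q
(-339 + 357)*h(t(-1), 14) = (-339 + 357)*(2*14) = 18*28 = 504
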